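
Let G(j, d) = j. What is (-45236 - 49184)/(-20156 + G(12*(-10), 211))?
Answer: 23605/5069 ≈ 4.6567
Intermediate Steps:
(-45236 - 49184)/(-20156 + G(12*(-10), 211)) = (-45236 - 49184)/(-20156 + 12*(-10)) = -94420/(-20156 - 120) = -94420/(-20276) = -94420*(-1/20276) = 23605/5069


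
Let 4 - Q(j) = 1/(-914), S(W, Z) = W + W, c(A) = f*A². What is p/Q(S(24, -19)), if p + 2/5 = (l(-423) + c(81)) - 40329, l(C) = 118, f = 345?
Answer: 3386878184/6095 ≈ 5.5568e+5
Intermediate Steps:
c(A) = 345*A²
S(W, Z) = 2*W
p = 11116668/5 (p = -⅖ + ((118 + 345*81²) - 40329) = -⅖ + ((118 + 345*6561) - 40329) = -⅖ + ((118 + 2263545) - 40329) = -⅖ + (2263663 - 40329) = -⅖ + 2223334 = 11116668/5 ≈ 2.2233e+6)
Q(j) = 3657/914 (Q(j) = 4 - 1/(-914) = 4 - 1*(-1/914) = 4 + 1/914 = 3657/914)
p/Q(S(24, -19)) = 11116668/(5*(3657/914)) = (11116668/5)*(914/3657) = 3386878184/6095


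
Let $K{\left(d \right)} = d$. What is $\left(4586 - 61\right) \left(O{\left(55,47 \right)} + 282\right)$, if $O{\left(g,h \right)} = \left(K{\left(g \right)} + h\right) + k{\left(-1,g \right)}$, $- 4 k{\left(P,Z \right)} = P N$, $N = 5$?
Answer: $\frac{6973025}{4} \approx 1.7433 \cdot 10^{6}$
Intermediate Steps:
$k{\left(P,Z \right)} = - \frac{5 P}{4}$ ($k{\left(P,Z \right)} = - \frac{P 5}{4} = - \frac{5 P}{4}$)
$O{\left(g,h \right)} = \frac{5}{4} + g + h$ ($O{\left(g,h \right)} = \left(g + h\right) - - \frac{5}{4} = \left(g + h\right) + \frac{5}{4} = \frac{5}{4} + g + h$)
$\left(4586 - 61\right) \left(O{\left(55,47 \right)} + 282\right) = \left(4586 - 61\right) \left(\left(\frac{5}{4} + 55 + 47\right) + 282\right) = 4525 \left(\frac{413}{4} + 282\right) = 4525 \cdot \frac{1541}{4} = \frac{6973025}{4}$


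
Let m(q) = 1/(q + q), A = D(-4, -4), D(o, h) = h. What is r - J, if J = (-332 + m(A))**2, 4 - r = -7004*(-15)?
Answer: -13783233/64 ≈ -2.1536e+5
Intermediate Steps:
A = -4
r = -105056 (r = 4 - (-7004)*(-15) = 4 - 1*105060 = 4 - 105060 = -105056)
m(q) = 1/(2*q)
J = 7059649/64 (J = (-332 + (1/2)/(-4))**2 = (-332 + (1/2)*(-1/4))**2 = (-332 - 1/8)**2 = (-2657/8)**2 = 7059649/64 ≈ 1.1031e+5)
r - J = -105056 - 1*7059649/64 = -105056 - 7059649/64 = -13783233/64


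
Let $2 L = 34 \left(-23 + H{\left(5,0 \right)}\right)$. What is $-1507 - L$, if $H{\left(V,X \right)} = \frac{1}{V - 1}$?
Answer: $- \frac{4481}{4} \approx -1120.3$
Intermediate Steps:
$H{\left(V,X \right)} = \frac{1}{-1 + V}$
$L = - \frac{1547}{4}$ ($L = \frac{34 \left(-23 + \frac{1}{-1 + 5}\right)}{2} = \frac{34 \left(-23 + \frac{1}{4}\right)}{2} = \frac{34 \left(- \frac{91}{4}\right)}{2} = \frac{1}{2} \left(- \frac{1547}{2}\right) = - \frac{1547}{4} \approx -386.75$)
$-1507 - L = -1507 - - \frac{1547}{4} = -1507 + \frac{1547}{4} = - \frac{4481}{4}$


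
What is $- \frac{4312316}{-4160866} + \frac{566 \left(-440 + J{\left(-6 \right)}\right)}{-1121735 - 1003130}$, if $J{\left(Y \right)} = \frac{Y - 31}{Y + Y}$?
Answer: $\frac{30576150003997}{26523835599270} \approx 1.1528$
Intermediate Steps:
$J{\left(Y \right)} = \frac{-31 + Y}{2 Y}$
$- \frac{4312316}{-4160866} + \frac{566 \left(-440 + J{\left(-6 \right)}\right)}{-1121735 - 1003130} = - \frac{4312316}{-4160866} + \frac{566 \left(-440 + \frac{-31 - 6}{2 \left(-6\right)}\right)}{-1121735 - 1003130} = \left(-4312316\right) \left(- \frac{1}{4160866}\right) + \frac{566 \left(-440 + \frac{1}{2} \left(- \frac{1}{6}\right) \left(-37\right)\right)}{-2124865} = \frac{2156158}{2080433} + 566 \left(-440 + \frac{37}{12}\right) \left(- \frac{1}{2124865}\right) = \frac{2156158}{2080433} + 566 \left(- \frac{5243}{12}\right) \left(- \frac{1}{2124865}\right) = \frac{2156158}{2080433} - - \frac{1483769}{12749190} = \frac{2156158}{2080433} + \frac{1483769}{12749190} = \frac{30576150003997}{26523835599270}$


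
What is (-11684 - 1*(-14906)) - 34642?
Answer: -31420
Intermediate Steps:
(-11684 - 1*(-14906)) - 34642 = (-11684 + 14906) - 34642 = 3222 - 34642 = -31420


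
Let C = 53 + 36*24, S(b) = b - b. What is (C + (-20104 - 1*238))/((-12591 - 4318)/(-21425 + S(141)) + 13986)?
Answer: -11248125/8099107 ≈ -1.3888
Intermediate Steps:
S(b) = 0
C = 917 (C = 53 + 864 = 917)
(C + (-20104 - 1*238))/((-12591 - 4318)/(-21425 + S(141)) + 13986) = (917 + (-20104 - 1*238))/((-12591 - 4318)/(-21425 + 0) + 13986) = (917 + (-20104 - 238))/(-16909/(-21425) + 13986) = (917 - 20342)/(-16909*(-1/21425) + 13986) = -19425/(16909/21425 + 13986) = -19425/299666959/21425 = -19425*21425/299666959 = -11248125/8099107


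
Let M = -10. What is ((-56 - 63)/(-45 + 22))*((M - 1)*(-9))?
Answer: 11781/23 ≈ 512.22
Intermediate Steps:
((-56 - 63)/(-45 + 22))*((M - 1)*(-9)) = ((-56 - 63)/(-45 + 22))*((-10 - 1)*(-9)) = (-119/(-23))*(-11*(-9)) = -119*(-1/23)*99 = (119/23)*99 = 11781/23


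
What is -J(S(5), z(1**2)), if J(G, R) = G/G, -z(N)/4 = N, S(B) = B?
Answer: -1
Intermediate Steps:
z(N) = -4*N
J(G, R) = 1
-J(S(5), z(1**2)) = -1*1 = -1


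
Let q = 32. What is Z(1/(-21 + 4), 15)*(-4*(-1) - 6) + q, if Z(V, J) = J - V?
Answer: 32/17 ≈ 1.8824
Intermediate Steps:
Z(1/(-21 + 4), 15)*(-4*(-1) - 6) + q = (15 - 1/(-21 + 4))*(-4*(-1) - 6) + 32 = (15 - 1/(-17))*(4 - 6) + 32 = (15 - 1*(-1/17))*(-2) + 32 = (15 + 1/17)*(-2) + 32 = (256/17)*(-2) + 32 = -512/17 + 32 = 32/17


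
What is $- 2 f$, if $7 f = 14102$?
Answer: $- \frac{28204}{7} \approx -4029.1$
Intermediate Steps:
$f = \frac{14102}{7}$ ($f = \frac{1}{7} \cdot 14102 = \frac{14102}{7} \approx 2014.6$)
$- 2 f = \left(-2\right) \frac{14102}{7} = - \frac{28204}{7}$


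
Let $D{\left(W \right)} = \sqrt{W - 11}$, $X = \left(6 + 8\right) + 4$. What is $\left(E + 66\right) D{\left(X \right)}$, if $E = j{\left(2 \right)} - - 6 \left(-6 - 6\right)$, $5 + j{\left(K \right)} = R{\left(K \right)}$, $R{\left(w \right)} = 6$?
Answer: $- 5 \sqrt{7} \approx -13.229$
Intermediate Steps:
$X = 18$ ($X = 14 + 4 = 18$)
$j{\left(K \right)} = 1$ ($j{\left(K \right)} = -5 + 6 = 1$)
$D{\left(W \right)} = \sqrt{-11 + W}$
$E = -71$ ($E = 1 - - 6 \left(-6 - 6\right) = 1 - \left(-6\right) \left(-12\right) = 1 - 72 = -71$)
$\left(E + 66\right) D{\left(X \right)} = \left(-71 + 66\right) \sqrt{-11 + 18} = - 5 \sqrt{7}$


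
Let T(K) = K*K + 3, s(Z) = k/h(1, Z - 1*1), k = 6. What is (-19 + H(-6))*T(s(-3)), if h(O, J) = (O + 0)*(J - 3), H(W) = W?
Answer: -4575/49 ≈ -93.367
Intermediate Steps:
h(O, J) = O*(-3 + J)
s(Z) = 6/(-4 + Z) (s(Z) = 6/((1*(-3 + (Z - 1*1)))) = 6/((1*(-3 + (Z - 1)))) = 6/((1*(-3 + (-1 + Z)))) = 6/((1*(-4 + Z))) = 6/(-4 + Z))
T(K) = 3 + K**2 (T(K) = K**2 + 3 = 3 + K**2)
(-19 + H(-6))*T(s(-3)) = (-19 - 6)*(3 + (6/(-4 - 3))**2) = -25*(3 + (6/(-7))**2) = -25*(3 + (6*(-1/7))**2) = -25*(3 + (-6/7)**2) = -25*(3 + 36/49) = -25*183/49 = -4575/49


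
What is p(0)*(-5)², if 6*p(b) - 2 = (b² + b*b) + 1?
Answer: 25/2 ≈ 12.500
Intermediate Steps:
p(b) = ½ + b²/3 (p(b) = ⅓ + ((b² + b*b) + 1)/6 = ⅓ + ((b² + b²) + 1)/6 = ⅓ + (2*b² + 1)/6 = ⅓ + (1 + 2*b²)/6 = ⅓ + (⅙ + b²/3) = ½ + b²/3)
p(0)*(-5)² = (½ + (⅓)*0²)*(-5)² = (½ + (⅓)*0)*25 = (½ + 0)*25 = (½)*25 = 25/2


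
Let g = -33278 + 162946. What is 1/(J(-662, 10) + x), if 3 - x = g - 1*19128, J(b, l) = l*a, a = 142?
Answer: -1/109117 ≈ -9.1645e-6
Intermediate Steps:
g = 129668
J(b, l) = 142*l (J(b, l) = l*142 = 142*l)
x = -110537 (x = 3 - (129668 - 1*19128) = 3 - (129668 - 19128) = 3 - 1*110540 = 3 - 110540 = -110537)
1/(J(-662, 10) + x) = 1/(142*10 - 110537) = 1/(1420 - 110537) = 1/(-109117) = -1/109117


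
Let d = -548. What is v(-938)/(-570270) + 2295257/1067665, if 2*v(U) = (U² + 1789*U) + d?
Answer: 115688942449/40590487970 ≈ 2.8501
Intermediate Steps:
v(U) = -274 + U²/2 + 1789*U/2 (v(U) = ((U² + 1789*U) - 548)/2 = (-548 + U² + 1789*U)/2 = -274 + U²/2 + 1789*U/2)
v(-938)/(-570270) + 2295257/1067665 = (-274 + (½)*(-938)² + (1789/2)*(-938))/(-570270) + 2295257/1067665 = (-274 + (½)*879844 - 839041)*(-1/570270) + 2295257*(1/1067665) = (-274 + 439922 - 839041)*(-1/570270) + 2295257/1067665 = -399393*(-1/570270) + 2295257/1067665 = 133131/190090 + 2295257/1067665 = 115688942449/40590487970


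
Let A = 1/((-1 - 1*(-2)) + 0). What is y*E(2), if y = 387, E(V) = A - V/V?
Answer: 0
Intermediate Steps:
A = 1 (A = 1/((-1 + 2) + 0) = 1/(1 + 0) = 1/1 = 1)
E(V) = 0 (E(V) = 1 - V/V = 1 - 1*1 = 1 - 1 = 0)
y*E(2) = 387*0 = 0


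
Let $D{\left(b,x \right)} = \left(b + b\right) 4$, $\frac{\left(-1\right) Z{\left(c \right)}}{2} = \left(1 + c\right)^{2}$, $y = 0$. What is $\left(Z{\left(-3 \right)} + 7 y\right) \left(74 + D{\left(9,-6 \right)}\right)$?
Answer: $-1168$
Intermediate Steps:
$Z{\left(c \right)} = - 2 \left(1 + c\right)^{2}$
$D{\left(b,x \right)} = 8 b$ ($D{\left(b,x \right)} = 2 b 4 = 8 b$)
$\left(Z{\left(-3 \right)} + 7 y\right) \left(74 + D{\left(9,-6 \right)}\right) = \left(- 2 \left(1 - 3\right)^{2} + 7 \cdot 0\right) \left(74 + 8 \cdot 9\right) = \left(- 2 \left(-2\right)^{2} + 0\right) \left(74 + 72\right) = \left(\left(-2\right) 4 + 0\right) 146 = \left(-8 + 0\right) 146 = \left(-8\right) 146 = -1168$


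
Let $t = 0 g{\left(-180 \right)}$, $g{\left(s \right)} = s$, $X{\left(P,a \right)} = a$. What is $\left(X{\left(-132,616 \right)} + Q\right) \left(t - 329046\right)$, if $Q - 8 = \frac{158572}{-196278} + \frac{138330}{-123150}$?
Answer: $- \frac{27487079531893922}{134286865} \approx -2.0469 \cdot 10^{8}$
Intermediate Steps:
$t = 0$ ($t = 0 \left(-180\right) = 0$)
$Q = \frac{2444896801}{402860595}$ ($Q = 8 + \left(\frac{158572}{-196278} + \frac{138330}{-123150}\right) = 8 + \left(158572 \left(- \frac{1}{196278}\right) + 138330 \left(- \frac{1}{123150}\right)\right) = 8 - \frac{777987959}{402860595} = \frac{2444896801}{402860595} \approx 6.0688$)
$\left(X{\left(-132,616 \right)} + Q\right) \left(t - 329046\right) = \left(616 + \frac{2444896801}{402860595}\right) \left(0 - 329046\right) = \frac{250607023321}{402860595} \left(-329046\right) = - \frac{27487079531893922}{134286865}$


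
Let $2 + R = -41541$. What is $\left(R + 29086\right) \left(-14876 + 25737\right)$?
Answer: $-135295477$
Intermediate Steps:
$R = -41543$ ($R = -2 - 41541 = -41543$)
$\left(R + 29086\right) \left(-14876 + 25737\right) = \left(-41543 + 29086\right) \left(-14876 + 25737\right) = \left(-12457\right) 10861 = -135295477$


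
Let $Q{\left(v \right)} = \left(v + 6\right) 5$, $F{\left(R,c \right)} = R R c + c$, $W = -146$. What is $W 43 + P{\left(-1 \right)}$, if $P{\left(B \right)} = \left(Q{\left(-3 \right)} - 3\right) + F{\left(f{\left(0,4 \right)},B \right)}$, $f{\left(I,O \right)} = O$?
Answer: $-6283$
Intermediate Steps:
$F{\left(R,c \right)} = c + c R^{2}$ ($F{\left(R,c \right)} = R^{2} c + c = c R^{2} + c = c + c R^{2}$)
$Q{\left(v \right)} = 30 + 5 v$ ($Q{\left(v \right)} = \left(6 + v\right) 5 = 30 + 5 v$)
$P{\left(B \right)} = 12 + 17 B$ ($P{\left(B \right)} = \left(\left(30 + 5 \left(-3\right)\right) - 3\right) + B \left(1 + 4^{2}\right) = \left(\left(30 - 15\right) - 3\right) + B \left(1 + 16\right) = \left(15 - 3\right) + B 17 = 12 + 17 B$)
$W 43 + P{\left(-1 \right)} = \left(-146\right) 43 + \left(12 + 17 \left(-1\right)\right) = -6278 + \left(12 - 17\right) = -6278 - 5 = -6283$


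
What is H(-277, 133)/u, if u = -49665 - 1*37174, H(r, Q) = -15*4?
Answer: 60/86839 ≈ 0.00069093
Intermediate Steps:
H(r, Q) = -60
u = -86839 (u = -49665 - 37174 = -86839)
H(-277, 133)/u = -60/(-86839) = -60*(-1/86839) = 60/86839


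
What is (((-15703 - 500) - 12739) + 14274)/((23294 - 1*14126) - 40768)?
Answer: 3667/7900 ≈ 0.46418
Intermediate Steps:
(((-15703 - 500) - 12739) + 14274)/((23294 - 1*14126) - 40768) = ((-16203 - 12739) + 14274)/((23294 - 14126) - 40768) = (-28942 + 14274)/(9168 - 40768) = -14668/(-31600) = -14668*(-1/31600) = 3667/7900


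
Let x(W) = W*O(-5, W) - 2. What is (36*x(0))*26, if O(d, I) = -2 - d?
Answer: -1872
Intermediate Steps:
x(W) = -2 + 3*W (x(W) = W*(-2 - 1*(-5)) - 2 = W*(-2 + 5) - 2 = W*3 - 2 = 3*W - 2 = -2 + 3*W)
(36*x(0))*26 = (36*(-2 + 3*0))*26 = (36*(-2 + 0))*26 = (36*(-2))*26 = -72*26 = -1872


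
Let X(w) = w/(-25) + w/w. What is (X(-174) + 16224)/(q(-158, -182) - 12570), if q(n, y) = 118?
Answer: -405799/311300 ≈ -1.3036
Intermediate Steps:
X(w) = 1 - w/25 (X(w) = w*(-1/25) + 1 = -w/25 + 1 = 1 - w/25)
(X(-174) + 16224)/(q(-158, -182) - 12570) = ((1 - 1/25*(-174)) + 16224)/(118 - 12570) = ((1 + 174/25) + 16224)/(-12452) = (199/25 + 16224)*(-1/12452) = (405799/25)*(-1/12452) = -405799/311300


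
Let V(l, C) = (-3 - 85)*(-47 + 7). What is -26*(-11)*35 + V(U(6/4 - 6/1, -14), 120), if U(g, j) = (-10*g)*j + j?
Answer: 13530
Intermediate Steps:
U(g, j) = j - 10*g*j (U(g, j) = -10*g*j + j = j - 10*g*j)
V(l, C) = 3520 (V(l, C) = -88*(-40) = 3520)
-26*(-11)*35 + V(U(6/4 - 6/1, -14), 120) = -26*(-11)*35 + 3520 = 286*35 + 3520 = 10010 + 3520 = 13530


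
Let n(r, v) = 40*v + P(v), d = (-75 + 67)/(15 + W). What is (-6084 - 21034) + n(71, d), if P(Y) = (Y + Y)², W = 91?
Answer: -76182878/2809 ≈ -27121.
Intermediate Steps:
d = -4/53 (d = (-75 + 67)/(15 + 91) = -8/106 = -8*1/106 = -4/53 ≈ -0.075472)
P(Y) = 4*Y² (P(Y) = (2*Y)² = 4*Y²)
n(r, v) = 4*v² + 40*v (n(r, v) = 40*v + 4*v² = 4*v² + 40*v)
(-6084 - 21034) + n(71, d) = (-6084 - 21034) + 4*(-4/53)*(10 - 4/53) = -27118 + 4*(-4/53)*(526/53) = -27118 - 8416/2809 = -76182878/2809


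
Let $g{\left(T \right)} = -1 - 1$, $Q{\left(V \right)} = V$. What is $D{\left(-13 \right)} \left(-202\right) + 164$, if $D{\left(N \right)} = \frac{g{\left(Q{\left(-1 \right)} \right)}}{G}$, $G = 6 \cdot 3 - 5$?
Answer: $\frac{2536}{13} \approx 195.08$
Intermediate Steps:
$G = 13$ ($G = 18 - 5 = 13$)
$g{\left(T \right)} = -2$ ($g{\left(T \right)} = -1 - 1 = -2$)
$D{\left(N \right)} = - \frac{2}{13}$
$D{\left(-13 \right)} \left(-202\right) + 164 = \left(- \frac{2}{13}\right) \left(-202\right) + 164 = \frac{404}{13} + 164 = \frac{2536}{13}$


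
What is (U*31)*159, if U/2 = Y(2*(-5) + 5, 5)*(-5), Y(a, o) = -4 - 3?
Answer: 345030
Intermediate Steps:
Y(a, o) = -7
U = 70 (U = 2*(-7*(-5)) = 2*35 = 70)
(U*31)*159 = (70*31)*159 = 2170*159 = 345030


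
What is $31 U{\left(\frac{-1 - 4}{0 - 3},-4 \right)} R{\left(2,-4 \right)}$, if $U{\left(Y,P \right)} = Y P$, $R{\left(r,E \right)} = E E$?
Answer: $- \frac{9920}{3} \approx -3306.7$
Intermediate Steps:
$R{\left(r,E \right)} = E^{2}$
$U{\left(Y,P \right)} = P Y$
$31 U{\left(\frac{-1 - 4}{0 - 3},-4 \right)} R{\left(2,-4 \right)} = 31 \left(- 4 \frac{-1 - 4}{0 - 3}\right) \left(-4\right)^{2} = 31 \left(- 4 \left(- \frac{5}{-3}\right)\right) 16 = 31 \left(- 4 \left(\left(-5\right) \left(- \frac{1}{3}\right)\right)\right) 16 = 31 \left(\left(-4\right) \frac{5}{3}\right) 16 = 31 \left(- \frac{20}{3}\right) 16 = \left(- \frac{620}{3}\right) 16 = - \frac{9920}{3}$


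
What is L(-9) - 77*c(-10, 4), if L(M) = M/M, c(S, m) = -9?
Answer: 694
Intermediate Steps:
L(M) = 1
L(-9) - 77*c(-10, 4) = 1 - 77*(-9) = 1 + 693 = 694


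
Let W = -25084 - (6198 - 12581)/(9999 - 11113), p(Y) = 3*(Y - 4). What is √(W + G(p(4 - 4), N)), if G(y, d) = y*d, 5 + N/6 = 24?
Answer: 3*I*√3648215206/1114 ≈ 162.66*I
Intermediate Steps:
N = 114 (N = -30 + 6*24 = -30 + 144 = 114)
p(Y) = -12 + 3*Y (p(Y) = 3*(-4 + Y) = -12 + 3*Y)
G(y, d) = d*y
W = -27949959/1114 (W = -25084 - (-6383)/(-1114) = -25084 - (-6383)*(-1)/1114 = -25084 - 1*6383/1114 = -25084 - 6383/1114 = -27949959/1114 ≈ -25090.)
√(W + G(p(4 - 4), N)) = √(-27949959/1114 + 114*(-12 + 3*(4 - 4))) = √(-27949959/1114 + 114*(-12 + 3*0)) = √(-27949959/1114 + 114*(-12 + 0)) = √(-27949959/1114 + 114*(-12)) = √(-27949959/1114 - 1368) = √(-29473911/1114) = 3*I*√3648215206/1114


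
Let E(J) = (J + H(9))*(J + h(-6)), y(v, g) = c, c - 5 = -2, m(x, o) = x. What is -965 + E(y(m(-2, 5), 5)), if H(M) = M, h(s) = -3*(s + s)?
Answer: -497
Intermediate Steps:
h(s) = -6*s
c = 3 (c = 5 - 2 = 3)
y(v, g) = 3
E(J) = (9 + J)*(36 + J) (E(J) = (J + 9)*(J - 6*(-6)) = (9 + J)*(J + 36) = (9 + J)*(36 + J))
-965 + E(y(m(-2, 5), 5)) = -965 + (324 + 3² + 45*3) = -965 + (324 + 9 + 135) = -965 + 468 = -497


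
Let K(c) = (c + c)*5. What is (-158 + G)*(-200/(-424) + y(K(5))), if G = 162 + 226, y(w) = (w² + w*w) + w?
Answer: 61565250/53 ≈ 1.1616e+6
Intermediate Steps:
K(c) = 10*c (K(c) = (2*c)*5 = 10*c)
y(w) = w + 2*w² (y(w) = (w² + w²) + w = 2*w² + w = w + 2*w²)
G = 388
(-158 + G)*(-200/(-424) + y(K(5))) = (-158 + 388)*(-200/(-424) + (10*5)*(1 + 2*(10*5))) = 230*(-200*(-1/424) + 50*(1 + 2*50)) = 230*(25/53 + 50*(1 + 100)) = 230*(25/53 + 50*101) = 230*(25/53 + 5050) = 230*(267675/53) = 61565250/53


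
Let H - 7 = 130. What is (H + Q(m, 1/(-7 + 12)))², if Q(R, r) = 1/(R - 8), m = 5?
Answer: 168100/9 ≈ 18678.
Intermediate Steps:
H = 137 (H = 7 + 130 = 137)
Q(R, r) = 1/(-8 + R)
(H + Q(m, 1/(-7 + 12)))² = (137 + 1/(-8 + 5))² = (137 + 1/(-3))² = (137 - ⅓)² = (410/3)² = 168100/9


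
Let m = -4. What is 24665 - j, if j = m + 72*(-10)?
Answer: 25389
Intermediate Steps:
j = -724 (j = -4 + 72*(-10) = -4 - 720 = -724)
24665 - j = 24665 - 1*(-724) = 24665 + 724 = 25389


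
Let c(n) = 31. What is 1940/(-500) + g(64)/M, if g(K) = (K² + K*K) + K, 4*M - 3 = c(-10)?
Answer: 411151/425 ≈ 967.41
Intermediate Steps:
M = 17/2 (M = ¾ + (¼)*31 = ¾ + 31/4 = 17/2 ≈ 8.5000)
g(K) = K + 2*K² (g(K) = (K² + K²) + K = 2*K² + K = K + 2*K²)
1940/(-500) + g(64)/M = 1940/(-500) + (64*(1 + 2*64))/(17/2) = 1940*(-1/500) + (64*(1 + 128))*(2/17) = -97/25 + (64*129)*(2/17) = -97/25 + 8256*(2/17) = -97/25 + 16512/17 = 411151/425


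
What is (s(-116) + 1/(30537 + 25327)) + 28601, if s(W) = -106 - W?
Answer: 1598324905/55864 ≈ 28611.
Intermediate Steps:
(s(-116) + 1/(30537 + 25327)) + 28601 = ((-106 - 1*(-116)) + 1/(30537 + 25327)) + 28601 = ((-106 + 116) + 1/55864) + 28601 = (10 + 1/55864) + 28601 = 558641/55864 + 28601 = 1598324905/55864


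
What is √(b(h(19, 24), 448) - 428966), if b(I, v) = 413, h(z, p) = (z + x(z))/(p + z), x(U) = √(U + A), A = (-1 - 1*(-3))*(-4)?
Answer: 3*I*√47617 ≈ 654.64*I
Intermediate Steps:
A = -8 (A = (-1 + 3)*(-4) = 2*(-4) = -8)
x(U) = √(-8 + U) (x(U) = √(U - 8) = √(-8 + U))
h(z, p) = (z + √(-8 + z))/(p + z)
√(b(h(19, 24), 448) - 428966) = √(413 - 428966) = √(-428553) = 3*I*√47617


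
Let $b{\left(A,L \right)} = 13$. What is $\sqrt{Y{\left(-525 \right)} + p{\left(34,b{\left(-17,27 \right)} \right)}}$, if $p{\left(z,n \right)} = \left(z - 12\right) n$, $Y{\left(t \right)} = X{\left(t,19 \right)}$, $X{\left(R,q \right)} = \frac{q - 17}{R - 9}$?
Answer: $\frac{\sqrt{20388387}}{267} \approx 16.911$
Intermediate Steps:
$X{\left(R,q \right)} = \frac{-17 + q}{-9 + R}$
$Y{\left(t \right)} = \frac{2}{-9 + t}$ ($Y{\left(t \right)} = \frac{-17 + 19}{-9 + t} = \frac{1}{-9 + t} 2 = \frac{2}{-9 + t}$)
$p{\left(z,n \right)} = n \left(-12 + z\right)$ ($p{\left(z,n \right)} = \left(-12 + z\right) n = n \left(-12 + z\right)$)
$\sqrt{Y{\left(-525 \right)} + p{\left(34,b{\left(-17,27 \right)} \right)}} = \sqrt{\frac{2}{-9 - 525} + 13 \left(-12 + 34\right)} = \sqrt{\frac{2}{-534} + 13 \cdot 22} = \sqrt{2 \left(- \frac{1}{534}\right) + 286} = \sqrt{- \frac{1}{267} + 286} = \sqrt{\frac{76361}{267}} = \frac{\sqrt{20388387}}{267}$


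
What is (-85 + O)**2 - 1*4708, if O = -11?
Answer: 4508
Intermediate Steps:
(-85 + O)**2 - 1*4708 = (-85 - 11)**2 - 1*4708 = (-96)**2 - 4708 = 9216 - 4708 = 4508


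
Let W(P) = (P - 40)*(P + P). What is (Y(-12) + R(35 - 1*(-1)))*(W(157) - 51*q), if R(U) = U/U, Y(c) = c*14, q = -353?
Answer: -9141747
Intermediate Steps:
W(P) = 2*P*(-40 + P) (W(P) = (-40 + P)*(2*P) = 2*P*(-40 + P))
Y(c) = 14*c
R(U) = 1
(Y(-12) + R(35 - 1*(-1)))*(W(157) - 51*q) = (14*(-12) + 1)*(2*157*(-40 + 157) - 51*(-353)) = (-168 + 1)*(2*157*117 + 18003) = -167*(36738 + 18003) = -167*54741 = -9141747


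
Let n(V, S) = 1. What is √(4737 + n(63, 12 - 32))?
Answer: √4738 ≈ 68.833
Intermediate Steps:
√(4737 + n(63, 12 - 32)) = √(4737 + 1) = √4738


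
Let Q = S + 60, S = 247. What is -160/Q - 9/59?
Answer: -12203/18113 ≈ -0.67371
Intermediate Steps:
Q = 307 (Q = 247 + 60 = 307)
-160/Q - 9/59 = -160/307 - 9/59 = -12203/18113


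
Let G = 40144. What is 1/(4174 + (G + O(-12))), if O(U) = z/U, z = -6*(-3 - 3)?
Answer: 1/44315 ≈ 2.2566e-5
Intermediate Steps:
z = 36 (z = -6*(-6) = 36)
O(U) = 36/U
1/(4174 + (G + O(-12))) = 1/(4174 + (40144 + 36/(-12))) = 1/(4174 + (40144 + 36*(-1/12))) = 1/(4174 + (40144 - 3)) = 1/(4174 + 40141) = 1/44315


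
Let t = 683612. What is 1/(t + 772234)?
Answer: 1/1455846 ≈ 6.8689e-7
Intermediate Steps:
1/(t + 772234) = 1/(683612 + 772234) = 1/1455846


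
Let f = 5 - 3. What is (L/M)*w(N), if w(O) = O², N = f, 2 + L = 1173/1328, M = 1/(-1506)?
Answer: 1116699/166 ≈ 6727.1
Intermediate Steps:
f = 2
M = -1/1506 ≈ -0.00066401
L = -1483/1328 (L = -2 + 1173/1328 = -1483/1328 ≈ -1.1167)
N = 2
(L/M)*w(N) = -1483/(1328*(-1/1506))*2² = -1483/1328*(-1506)*4 = (1116699/664)*4 = 1116699/166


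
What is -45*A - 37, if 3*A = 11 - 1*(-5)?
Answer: -277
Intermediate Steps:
A = 16/3 (A = (11 - 1*(-5))/3 = (11 + 5)/3 = (1/3)*16 = 16/3 ≈ 5.3333)
-45*A - 37 = -45*16/3 - 37 = -240 - 37 = -277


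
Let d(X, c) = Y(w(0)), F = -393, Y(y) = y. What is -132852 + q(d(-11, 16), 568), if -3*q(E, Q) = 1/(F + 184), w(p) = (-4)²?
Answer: -83298203/627 ≈ -1.3285e+5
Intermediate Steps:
w(p) = 16
d(X, c) = 16
q(E, Q) = 1/627 (q(E, Q) = -1/(3*(-393 + 184)) = -⅓/(-209) = -⅓*(-1/209) = 1/627)
-132852 + q(d(-11, 16), 568) = -132852 + 1/627 = -83298203/627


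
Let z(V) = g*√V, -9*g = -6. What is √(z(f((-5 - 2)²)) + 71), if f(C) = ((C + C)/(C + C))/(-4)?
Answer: √(639 + 3*I)/3 ≈ 8.4262 + 0.01978*I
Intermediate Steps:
g = ⅔ (g = -⅑*(-6) = ⅔ ≈ 0.66667)
f(C) = -¼ (f(C) = ((2*C)/((2*C)))*(-¼) = ((2*C)*(1/(2*C)))*(-¼) = 1*(-¼) = -¼)
z(V) = 2*√V/3
√(z(f((-5 - 2)²)) + 71) = √(2*√(-¼)/3 + 71) = √(2*(I/2)/3 + 71) = √(I/3 + 71) = √(71 + I/3)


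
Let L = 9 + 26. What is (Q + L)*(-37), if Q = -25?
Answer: -370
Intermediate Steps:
L = 35
(Q + L)*(-37) = (-25 + 35)*(-37) = 10*(-37) = -370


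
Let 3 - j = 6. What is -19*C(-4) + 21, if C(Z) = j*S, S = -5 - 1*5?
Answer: -549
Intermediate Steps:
j = -3 (j = 3 - 1*6 = 3 - 6 = -3)
S = -10 (S = -5 - 5 = -10)
C(Z) = 30 (C(Z) = -3*(-10) = 30)
-19*C(-4) + 21 = -19*30 + 21 = -570 + 21 = -549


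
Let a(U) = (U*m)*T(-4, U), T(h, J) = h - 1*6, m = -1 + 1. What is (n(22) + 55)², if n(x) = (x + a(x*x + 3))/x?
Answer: 3136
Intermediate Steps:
m = 0
T(h, J) = -6 + h (T(h, J) = h - 6 = -6 + h)
a(U) = 0 (a(U) = (U*0)*(-6 - 4) = 0*(-10) = 0)
n(x) = 1 (n(x) = (x + 0)/x = x/x = 1)
(n(22) + 55)² = (1 + 55)² = 56² = 3136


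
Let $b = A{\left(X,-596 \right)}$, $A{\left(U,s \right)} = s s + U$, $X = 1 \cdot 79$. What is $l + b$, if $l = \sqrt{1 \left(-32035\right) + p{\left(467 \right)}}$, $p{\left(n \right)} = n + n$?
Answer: $355295 + i \sqrt{31101} \approx 3.553 \cdot 10^{5} + 176.35 i$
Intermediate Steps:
$p{\left(n \right)} = 2 n$
$X = 79$
$A{\left(U,s \right)} = U + s^{2}$ ($A{\left(U,s \right)} = s^{2} + U = U + s^{2}$)
$b = 355295$ ($b = 79 + \left(-596\right)^{2} = 79 + 355216 = 355295$)
$l = i \sqrt{31101}$ ($l = \sqrt{1 \left(-32035\right) + 2 \cdot 467} = \sqrt{-32035 + 934} = \sqrt{-31101} = i \sqrt{31101} \approx 176.35 i$)
$l + b = i \sqrt{31101} + 355295 = 355295 + i \sqrt{31101}$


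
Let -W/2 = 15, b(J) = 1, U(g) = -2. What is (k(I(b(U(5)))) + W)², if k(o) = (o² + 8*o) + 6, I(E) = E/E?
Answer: 225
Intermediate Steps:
I(E) = 1
k(o) = 6 + o² + 8*o
W = -30 (W = -2*15 = -30)
(k(I(b(U(5)))) + W)² = ((6 + 1² + 8*1) - 30)² = ((6 + 1 + 8) - 30)² = (15 - 30)² = (-15)² = 225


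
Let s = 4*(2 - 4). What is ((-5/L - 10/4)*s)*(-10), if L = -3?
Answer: -200/3 ≈ -66.667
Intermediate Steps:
s = -8 (s = 4*(-2) = -8)
((-5/L - 10/4)*s)*(-10) = ((-5/(-3) - 10/4)*(-8))*(-10) = ((-5*(-1/3) - 10*1/4)*(-8))*(-10) = ((5/3 - 5/2)*(-8))*(-10) = -5/6*(-8)*(-10) = (20/3)*(-10) = -200/3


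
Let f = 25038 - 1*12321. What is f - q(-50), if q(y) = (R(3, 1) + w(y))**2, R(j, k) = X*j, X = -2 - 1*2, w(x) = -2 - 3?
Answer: 12428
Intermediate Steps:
w(x) = -5
X = -4 (X = -2 - 2 = -4)
f = 12717 (f = 25038 - 12321 = 12717)
R(j, k) = -4*j
q(y) = 289 (q(y) = (-4*3 - 5)**2 = (-12 - 5)**2 = (-17)**2 = 289)
f - q(-50) = 12717 - 1*289 = 12717 - 289 = 12428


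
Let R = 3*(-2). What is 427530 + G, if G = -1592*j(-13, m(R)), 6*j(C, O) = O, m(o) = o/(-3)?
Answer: 1280998/3 ≈ 4.2700e+5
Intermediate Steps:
R = -6
m(o) = -o/3 (m(o) = o*(-⅓) = -o/3)
j(C, O) = O/6
G = -1592/3 (G = -796*(-⅓*(-6))/3 = -796*2/3 = -1592*⅓ = -1592/3 ≈ -530.67)
427530 + G = 427530 - 1592/3 = 1280998/3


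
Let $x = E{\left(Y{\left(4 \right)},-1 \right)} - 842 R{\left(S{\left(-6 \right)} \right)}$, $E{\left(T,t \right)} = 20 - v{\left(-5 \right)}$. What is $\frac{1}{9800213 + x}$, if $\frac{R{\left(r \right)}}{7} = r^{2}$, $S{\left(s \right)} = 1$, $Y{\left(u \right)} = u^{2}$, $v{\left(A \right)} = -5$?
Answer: $\frac{1}{9794344} \approx 1.021 \cdot 10^{-7}$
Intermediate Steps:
$E{\left(T,t \right)} = 25$ ($E{\left(T,t \right)} = 20 - -5 = 20 + 5 = 25$)
$R{\left(r \right)} = 7 r^{2}$
$x = -5869$ ($x = 25 - 842 \cdot 7 \cdot 1^{2} = 25 - 842 \cdot 7 \cdot 1 = 25 - 5894 = -5869$)
$\frac{1}{9800213 + x} = \frac{1}{9800213 - 5869} = \frac{1}{9794344}$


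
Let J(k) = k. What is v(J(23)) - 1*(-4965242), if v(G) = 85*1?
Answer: 4965327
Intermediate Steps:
v(G) = 85
v(J(23)) - 1*(-4965242) = 85 - 1*(-4965242) = 85 + 4965242 = 4965327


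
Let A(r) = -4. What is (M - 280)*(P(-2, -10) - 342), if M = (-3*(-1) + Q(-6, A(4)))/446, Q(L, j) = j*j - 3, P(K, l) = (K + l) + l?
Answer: 22725248/223 ≈ 1.0191e+5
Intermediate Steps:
P(K, l) = K + 2*l
Q(L, j) = -3 + j² (Q(L, j) = j² - 3 = -3 + j²)
M = 8/223 (M = (-3*(-1) + (-3 + (-4)²))/446 = (3 + (-3 + 16))*(1/446) = (3 + 13)*(1/446) = 16*(1/446) = 8/223 ≈ 0.035874)
(M - 280)*(P(-2, -10) - 342) = (8/223 - 280)*((-2 + 2*(-10)) - 342) = -62432*((-2 - 20) - 342)/223 = -62432*(-22 - 342)/223 = -62432/223*(-364) = 22725248/223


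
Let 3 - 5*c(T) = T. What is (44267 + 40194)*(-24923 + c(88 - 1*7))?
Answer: -10531695473/5 ≈ -2.1063e+9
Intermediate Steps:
c(T) = 3/5 - T/5
(44267 + 40194)*(-24923 + c(88 - 1*7)) = (44267 + 40194)*(-24923 + (3/5 - (88 - 1*7)/5)) = 84461*(-24923 + (3/5 - (88 - 7)/5)) = 84461*(-24923 + (3/5 - 1/5*81)) = 84461*(-24923 + (3/5 - 81/5)) = 84461*(-24923 - 78/5) = 84461*(-124693/5) = -10531695473/5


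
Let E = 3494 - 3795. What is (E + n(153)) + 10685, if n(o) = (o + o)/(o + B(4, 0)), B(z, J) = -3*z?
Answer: 488150/47 ≈ 10386.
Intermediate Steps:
E = -301
n(o) = 2*o/(-12 + o) (n(o) = (o + o)/(o - 3*4) = (2*o)/(o - 12) = (2*o)/(-12 + o) = 2*o/(-12 + o))
(E + n(153)) + 10685 = (-301 + 2*153/(-12 + 153)) + 10685 = (-301 + 2*153/141) + 10685 = (-301 + 2*153*(1/141)) + 10685 = (-301 + 102/47) + 10685 = -14045/47 + 10685 = 488150/47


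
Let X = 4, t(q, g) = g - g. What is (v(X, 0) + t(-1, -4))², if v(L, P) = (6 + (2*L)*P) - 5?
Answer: 1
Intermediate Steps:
t(q, g) = 0
v(L, P) = 1 + 2*L*P (v(L, P) = (6 + 2*L*P) - 5 = 1 + 2*L*P)
(v(X, 0) + t(-1, -4))² = ((1 + 2*4*0) + 0)² = ((1 + 0) + 0)² = (1 + 0)² = 1² = 1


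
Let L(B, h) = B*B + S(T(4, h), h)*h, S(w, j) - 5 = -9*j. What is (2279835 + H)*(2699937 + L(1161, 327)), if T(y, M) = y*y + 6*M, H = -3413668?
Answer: -3500292136956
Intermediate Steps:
T(y, M) = y**2 + 6*M
S(w, j) = 5 - 9*j
L(B, h) = B**2 + h*(5 - 9*h) (L(B, h) = B*B + (5 - 9*h)*h = B**2 + h*(5 - 9*h))
(2279835 + H)*(2699937 + L(1161, 327)) = (2279835 - 3413668)*(2699937 + (1161**2 - 1*327*(-5 + 9*327))) = -1133833*(2699937 + (1347921 - 1*327*(-5 + 2943))) = -1133833*(2699937 + (1347921 - 1*327*2938)) = -1133833*(2699937 + (1347921 - 960726)) = -1133833*(2699937 + 387195) = -1133833*3087132 = -3500292136956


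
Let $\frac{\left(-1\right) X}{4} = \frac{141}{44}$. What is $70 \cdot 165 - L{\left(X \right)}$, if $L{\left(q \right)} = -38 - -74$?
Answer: $11514$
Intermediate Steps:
$X = - \frac{141}{11}$ ($X = - 4 \cdot \frac{141}{44} = - 4 \cdot 141 \cdot \frac{1}{44} = \left(-4\right) \frac{141}{44} = - \frac{141}{11} \approx -12.818$)
$L{\left(q \right)} = 36$ ($L{\left(q \right)} = -38 + 74 = 36$)
$70 \cdot 165 - L{\left(X \right)} = 70 \cdot 165 - 36 = 11550 - 36 = 11514$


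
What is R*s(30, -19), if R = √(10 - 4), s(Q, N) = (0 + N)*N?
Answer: 361*√6 ≈ 884.27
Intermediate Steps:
s(Q, N) = N² (s(Q, N) = N*N = N²)
R = √6 ≈ 2.4495
R*s(30, -19) = √6*(-19)² = √6*361 = 361*√6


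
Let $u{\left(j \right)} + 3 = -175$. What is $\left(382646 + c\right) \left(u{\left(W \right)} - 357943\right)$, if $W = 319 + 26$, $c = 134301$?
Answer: $-185129576587$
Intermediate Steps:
$W = 345$
$u{\left(j \right)} = -178$ ($u{\left(j \right)} = -3 - 175 = -178$)
$\left(382646 + c\right) \left(u{\left(W \right)} - 357943\right) = \left(382646 + 134301\right) \left(-178 - 357943\right) = 516947 \left(-358121\right) = -185129576587$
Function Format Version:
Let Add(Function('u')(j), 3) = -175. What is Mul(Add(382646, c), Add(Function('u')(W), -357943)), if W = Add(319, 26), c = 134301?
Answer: -185129576587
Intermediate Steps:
W = 345
Function('u')(j) = -178 (Function('u')(j) = Add(-3, -175) = -178)
Mul(Add(382646, c), Add(Function('u')(W), -357943)) = Mul(Add(382646, 134301), Add(-178, -357943)) = Mul(516947, -358121) = -185129576587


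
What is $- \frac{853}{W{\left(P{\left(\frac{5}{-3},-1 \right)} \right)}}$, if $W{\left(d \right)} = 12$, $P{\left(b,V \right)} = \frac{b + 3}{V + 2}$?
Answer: $- \frac{853}{12} \approx -71.083$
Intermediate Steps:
$P{\left(b,V \right)} = \frac{3 + b}{2 + V}$
$- \frac{853}{W{\left(P{\left(\frac{5}{-3},-1 \right)} \right)}} = - \frac{853}{12}$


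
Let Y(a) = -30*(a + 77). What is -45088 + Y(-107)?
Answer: -44188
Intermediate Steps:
Y(a) = -2310 - 30*a (Y(a) = -30*(77 + a) = -2310 - 30*a)
-45088 + Y(-107) = -45088 + (-2310 - 30*(-107)) = -45088 + (-2310 + 3210) = -45088 + 900 = -44188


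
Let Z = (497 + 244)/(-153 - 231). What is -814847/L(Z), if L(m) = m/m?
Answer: -814847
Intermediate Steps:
Z = -247/128 (Z = 741/(-384) = 741*(-1/384) = -247/128 ≈ -1.9297)
L(m) = 1
-814847/L(Z) = -814847/1 = -814847*1 = -814847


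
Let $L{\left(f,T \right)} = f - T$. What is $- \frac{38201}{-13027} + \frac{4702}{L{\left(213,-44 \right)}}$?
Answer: $\frac{71070611}{3347939} \approx 21.228$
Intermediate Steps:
$- \frac{38201}{-13027} + \frac{4702}{L{\left(213,-44 \right)}} = - \frac{38201}{-13027} + \frac{4702}{213 - -44} = \left(-38201\right) \left(- \frac{1}{13027}\right) + \frac{4702}{213 + 44} = \frac{38201}{13027} + \frac{4702}{257} = \frac{71070611}{3347939}$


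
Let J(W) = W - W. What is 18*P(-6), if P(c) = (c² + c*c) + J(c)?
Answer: 1296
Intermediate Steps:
J(W) = 0
P(c) = 2*c² (P(c) = (c² + c*c) + 0 = (c² + c²) + 0 = 2*c² + 0 = 2*c²)
18*P(-6) = 18*(2*(-6)²) = 18*(2*36) = 18*72 = 1296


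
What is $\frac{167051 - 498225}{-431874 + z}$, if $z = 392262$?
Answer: $\frac{165587}{19806} \approx 8.3604$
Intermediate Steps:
$\frac{167051 - 498225}{-431874 + z} = \frac{167051 - 498225}{-431874 + 392262} = - \frac{331174}{-39612} = \left(-331174\right) \left(- \frac{1}{39612}\right) = \frac{165587}{19806}$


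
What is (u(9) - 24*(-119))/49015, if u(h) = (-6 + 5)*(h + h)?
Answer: 2838/49015 ≈ 0.057901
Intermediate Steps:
u(h) = -2*h
(u(9) - 24*(-119))/49015 = (-2*9 - 24*(-119))/49015 = (-18 + 2856)*(1/49015) = 2838*(1/49015) = 2838/49015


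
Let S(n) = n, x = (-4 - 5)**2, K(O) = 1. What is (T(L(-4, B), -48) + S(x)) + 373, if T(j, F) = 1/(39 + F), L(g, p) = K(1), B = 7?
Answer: 4085/9 ≈ 453.89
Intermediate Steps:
x = 81 (x = (-9)**2 = 81)
L(g, p) = 1
(T(L(-4, B), -48) + S(x)) + 373 = (1/(39 - 48) + 81) + 373 = (1/(-9) + 81) + 373 = (-1/9 + 81) + 373 = 728/9 + 373 = 4085/9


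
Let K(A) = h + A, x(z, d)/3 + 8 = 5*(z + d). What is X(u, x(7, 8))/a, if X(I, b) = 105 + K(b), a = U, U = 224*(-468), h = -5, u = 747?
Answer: -43/14976 ≈ -0.0028713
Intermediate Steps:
x(z, d) = -24 + 15*d + 15*z (x(z, d) = -24 + 3*(5*(z + d)) = -24 + 3*(5*(d + z)) = -24 + 3*(5*d + 5*z) = -24 + (15*d + 15*z) = -24 + 15*d + 15*z)
K(A) = -5 + A
U = -104832
a = -104832
X(I, b) = 100 + b (X(I, b) = 105 + (-5 + b) = 100 + b)
X(u, x(7, 8))/a = (100 + (-24 + 15*8 + 15*7))/(-104832) = (100 + (-24 + 120 + 105))*(-1/104832) = (100 + 201)*(-1/104832) = 301*(-1/104832) = -43/14976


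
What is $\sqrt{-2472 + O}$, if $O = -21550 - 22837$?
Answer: $i \sqrt{46859} \approx 216.47 i$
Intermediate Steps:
$O = -44387$ ($O = -21550 - 22837 = -44387$)
$\sqrt{-2472 + O} = \sqrt{-2472 - 44387} = \sqrt{-46859} = i \sqrt{46859}$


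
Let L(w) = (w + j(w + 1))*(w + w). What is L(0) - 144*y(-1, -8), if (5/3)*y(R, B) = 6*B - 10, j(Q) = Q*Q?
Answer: 25056/5 ≈ 5011.2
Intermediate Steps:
j(Q) = Q²
y(R, B) = -6 + 18*B/5 (y(R, B) = 3*(6*B - 10)/5 = 3*(-10 + 6*B)/5 = -6 + 18*B/5)
L(w) = 2*w*(w + (1 + w)²) (L(w) = (w + (w + 1)²)*(w + w) = (w + (1 + w)²)*(2*w) = 2*w*(w + (1 + w)²))
L(0) - 144*y(-1, -8) = 2*0*(0 + (1 + 0)²) - 144*(-6 + (18/5)*(-8)) = 2*0*(0 + 1²) - 144*(-6 - 144/5) = 2*0*(0 + 1) - 144*(-174/5) = 2*0*1 + 25056/5 = 0 + 25056/5 = 25056/5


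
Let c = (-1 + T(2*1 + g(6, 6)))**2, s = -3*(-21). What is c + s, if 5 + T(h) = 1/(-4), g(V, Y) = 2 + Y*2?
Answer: 1633/16 ≈ 102.06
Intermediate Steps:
g(V, Y) = 2 + 2*Y
T(h) = -21/4 (T(h) = -5 + 1/(-4) = -5 - 1/4 = -21/4)
s = 63
c = 625/16 (c = (-1 - 21/4)**2 = (-25/4)**2 = 625/16 ≈ 39.063)
c + s = 625/16 + 63 = 1633/16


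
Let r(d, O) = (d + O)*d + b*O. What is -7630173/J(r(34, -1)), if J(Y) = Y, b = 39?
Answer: -2543391/361 ≈ -7045.4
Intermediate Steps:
r(d, O) = 39*O + d*(O + d) (r(d, O) = (d + O)*d + 39*O = (O + d)*d + 39*O = d*(O + d) + 39*O = 39*O + d*(O + d))
-7630173/J(r(34, -1)) = -7630173/(34² + 39*(-1) - 1*34) = -7630173/(1156 - 39 - 34) = -7630173/1083 = -7630173*1/1083 = -2543391/361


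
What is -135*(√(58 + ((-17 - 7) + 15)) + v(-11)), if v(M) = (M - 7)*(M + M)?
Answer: -54405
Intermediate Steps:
v(M) = 2*M*(-7 + M) (v(M) = (-7 + M)*(2*M) = 2*M*(-7 + M))
-135*(√(58 + ((-17 - 7) + 15)) + v(-11)) = -135*(√(58 + ((-17 - 7) + 15)) + 2*(-11)*(-7 - 11)) = -135*(√(58 + (-24 + 15)) + 2*(-11)*(-18)) = -135*(√(58 - 9) + 396) = -135*(√49 + 396) = -135*(7 + 396) = -135*403 = -54405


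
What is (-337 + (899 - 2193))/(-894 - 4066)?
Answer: 1631/4960 ≈ 0.32883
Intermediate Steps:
(-337 + (899 - 2193))/(-894 - 4066) = (-337 - 1294)/(-4960) = -1631*(-1/4960) = 1631/4960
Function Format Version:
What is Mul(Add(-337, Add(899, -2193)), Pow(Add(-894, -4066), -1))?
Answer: Rational(1631, 4960) ≈ 0.32883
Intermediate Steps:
Mul(Add(-337, Add(899, -2193)), Pow(Add(-894, -4066), -1)) = Mul(Add(-337, -1294), Pow(-4960, -1)) = Mul(-1631, Rational(-1, 4960)) = Rational(1631, 4960)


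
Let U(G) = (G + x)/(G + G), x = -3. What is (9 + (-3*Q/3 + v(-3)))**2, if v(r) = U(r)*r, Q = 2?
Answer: 16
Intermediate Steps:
U(G) = (-3 + G)/(2*G) (U(G) = (G - 3)/(G + G) = (-3 + G)/((2*G)) = (-3 + G)*(1/(2*G)) = (-3 + G)/(2*G))
v(r) = -3/2 + r/2 (v(r) = ((-3 + r)/(2*r))*r = -3/2 + r/2)
(9 + (-3*Q/3 + v(-3)))**2 = (9 + (-6/3 + (-3/2 + (1/2)*(-3))))**2 = (9 + (-6/3 + (-3/2 - 3/2)))**2 = (9 + (-3*2/3 - 3))**2 = (9 + (-2 - 3))**2 = (9 - 5)**2 = 4**2 = 16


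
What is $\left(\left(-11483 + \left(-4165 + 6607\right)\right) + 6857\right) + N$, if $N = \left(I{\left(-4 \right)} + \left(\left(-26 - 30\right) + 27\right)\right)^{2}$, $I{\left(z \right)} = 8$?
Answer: $-1743$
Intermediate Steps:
$N = 441$ ($N = \left(8 + \left(\left(-26 - 30\right) + 27\right)\right)^{2} = \left(8 + \left(-56 + 27\right)\right)^{2} = \left(8 - 29\right)^{2} = \left(-21\right)^{2} = 441$)
$\left(\left(-11483 + \left(-4165 + 6607\right)\right) + 6857\right) + N = \left(\left(-11483 + \left(-4165 + 6607\right)\right) + 6857\right) + 441 = \left(\left(-11483 + 2442\right) + 6857\right) + 441 = \left(-9041 + 6857\right) + 441 = -2184 + 441 = -1743$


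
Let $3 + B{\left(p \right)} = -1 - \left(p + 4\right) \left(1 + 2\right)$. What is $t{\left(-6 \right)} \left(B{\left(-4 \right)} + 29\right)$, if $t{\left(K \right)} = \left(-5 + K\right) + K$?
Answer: $-425$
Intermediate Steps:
$B{\left(p \right)} = -16 - 3 p$ ($B{\left(p \right)} = -3 - \left(1 + \left(p + 4\right) \left(1 + 2\right)\right) = -3 - \left(1 + \left(4 + p\right) 3\right) = -3 - \left(13 + 3 p\right) = -16 - 3 p$)
$t{\left(K \right)} = -5 + 2 K$
$t{\left(-6 \right)} \left(B{\left(-4 \right)} + 29\right) = \left(-5 + 2 \left(-6\right)\right) \left(\left(-16 - -12\right) + 29\right) = \left(-5 - 12\right) \left(\left(-16 + 12\right) + 29\right) = - 17 \left(-4 + 29\right) = \left(-17\right) 25 = -425$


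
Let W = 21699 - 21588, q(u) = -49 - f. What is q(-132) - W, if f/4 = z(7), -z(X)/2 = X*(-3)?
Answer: -328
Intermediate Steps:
z(X) = 6*X (z(X) = -2*X*(-3) = -(-6)*X = 6*X)
f = 168 (f = 4*(6*7) = 4*42 = 168)
q(u) = -217 (q(u) = -49 - 1*168 = -49 - 168 = -217)
W = 111
q(-132) - W = -217 - 1*111 = -217 - 111 = -328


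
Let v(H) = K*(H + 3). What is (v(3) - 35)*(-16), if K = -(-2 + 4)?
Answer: 752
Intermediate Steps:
K = -2 (K = -1*2 = -2)
v(H) = -6 - 2*H (v(H) = -2*(H + 3) = -2*(3 + H) = -6 - 2*H)
(v(3) - 35)*(-16) = ((-6 - 2*3) - 35)*(-16) = ((-6 - 6) - 35)*(-16) = (-12 - 35)*(-16) = -47*(-16) = 752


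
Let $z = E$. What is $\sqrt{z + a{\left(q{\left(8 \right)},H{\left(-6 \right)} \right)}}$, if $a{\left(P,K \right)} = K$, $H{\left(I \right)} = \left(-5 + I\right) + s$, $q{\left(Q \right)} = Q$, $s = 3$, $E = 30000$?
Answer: $2 \sqrt{7498} \approx 173.18$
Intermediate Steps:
$H{\left(I \right)} = -2 + I$ ($H{\left(I \right)} = \left(-5 + I\right) + 3 = -2 + I$)
$z = 30000$
$\sqrt{z + a{\left(q{\left(8 \right)},H{\left(-6 \right)} \right)}} = \sqrt{30000 - 8} = \sqrt{29992} = 2 \sqrt{7498}$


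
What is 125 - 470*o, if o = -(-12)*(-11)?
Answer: 62165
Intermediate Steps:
o = -132 (o = -4*33 = -132)
125 - 470*o = 125 - 470*(-132) = 125 + 62040 = 62165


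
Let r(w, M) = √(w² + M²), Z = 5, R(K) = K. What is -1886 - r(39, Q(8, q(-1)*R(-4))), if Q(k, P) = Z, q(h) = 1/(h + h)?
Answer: -1886 - √1546 ≈ -1925.3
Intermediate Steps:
q(h) = 1/(2*h)
Q(k, P) = 5
r(w, M) = √(M² + w²)
-1886 - r(39, Q(8, q(-1)*R(-4))) = -1886 - √(5² + 39²) = -1886 - √(25 + 1521) = -1886 - √1546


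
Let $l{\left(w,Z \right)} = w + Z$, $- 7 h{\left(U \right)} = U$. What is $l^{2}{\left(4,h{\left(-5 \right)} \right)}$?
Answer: $\frac{1089}{49} \approx 22.224$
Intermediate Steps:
$h{\left(U \right)} = - \frac{U}{7}$
$l{\left(w,Z \right)} = Z + w$
$l^{2}{\left(4,h{\left(-5 \right)} \right)} = \left(\left(- \frac{1}{7}\right) \left(-5\right) + 4\right)^{2} = \left(\frac{5}{7} + 4\right)^{2} = \left(\frac{33}{7}\right)^{2} = \frac{1089}{49}$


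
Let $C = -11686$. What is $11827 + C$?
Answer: $141$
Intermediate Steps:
$11827 + C = 11827 - 11686 = 141$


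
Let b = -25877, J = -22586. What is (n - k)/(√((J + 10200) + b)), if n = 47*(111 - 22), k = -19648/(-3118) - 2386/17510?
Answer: -57009806002*I*√38263/522253408835 ≈ -21.353*I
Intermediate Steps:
k = 84149233/13649045 (k = -19648*(-1/3118) - 2386*1/17510 = 9824/1559 - 1193/8755 = 84149233/13649045 ≈ 6.1652)
n = 4183 (n = 47*89 = 4183)
(n - k)/(√((J + 10200) + b)) = (4183 - 1*84149233/13649045)/(√((-22586 + 10200) - 25877)) = (4183 - 84149233/13649045)/(√(-12386 - 25877)) = 57009806002/(13649045*(√(-38263))) = 57009806002/(13649045*((I*√38263))) = 57009806002*(-I*√38263/38263)/13649045 = -57009806002*I*√38263/522253408835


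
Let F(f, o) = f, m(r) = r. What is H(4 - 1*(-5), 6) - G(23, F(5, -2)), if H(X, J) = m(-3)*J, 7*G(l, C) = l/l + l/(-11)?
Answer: -1374/77 ≈ -17.844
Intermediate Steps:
G(l, C) = ⅐ - l/77 (G(l, C) = (l/l + l/(-11))/7 = (1 + l*(-1/11))/7 = (1 - l/11)/7 = ⅐ - l/77)
H(X, J) = -3*J
H(4 - 1*(-5), 6) - G(23, F(5, -2)) = -3*6 - (⅐ - 1/77*23) = -18 - (⅐ - 23/77) = -18 - 1*(-12/77) = -18 + 12/77 = -1374/77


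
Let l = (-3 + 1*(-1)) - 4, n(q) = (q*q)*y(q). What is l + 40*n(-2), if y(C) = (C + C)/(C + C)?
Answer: 152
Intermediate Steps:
y(C) = 1 (y(C) = (2*C)/((2*C)) = (2*C)*(1/(2*C)) = 1)
n(q) = q² (n(q) = (q*q)*1 = q²*1 = q²)
l = -8 (l = (-3 - 1) - 4 = -4 - 4 = -8)
l + 40*n(-2) = -8 + 40*(-2)² = -8 + 40*4 = -8 + 160 = 152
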